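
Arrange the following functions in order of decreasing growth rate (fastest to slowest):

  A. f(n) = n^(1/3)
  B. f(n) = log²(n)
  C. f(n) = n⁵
C > A > B

Comparing growth rates:
C = n⁵ is O(n⁵)
A = n^(1/3) is O(n^(1/3))
B = log²(n) is O(log² n)

Therefore, the order from fastest to slowest is: C > A > B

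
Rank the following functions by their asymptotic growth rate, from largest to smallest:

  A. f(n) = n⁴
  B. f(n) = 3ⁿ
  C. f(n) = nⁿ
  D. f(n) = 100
C > B > A > D

Comparing growth rates:
C = nⁿ is O(nⁿ)
B = 3ⁿ is O(3ⁿ)
A = n⁴ is O(n⁴)
D = 100 is O(1)

Therefore, the order from fastest to slowest is: C > B > A > D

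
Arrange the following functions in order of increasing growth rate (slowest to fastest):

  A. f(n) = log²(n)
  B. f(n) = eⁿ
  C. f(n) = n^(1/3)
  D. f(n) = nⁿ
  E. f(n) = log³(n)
A < E < C < B < D

Comparing growth rates:
A = log²(n) is O(log² n)
E = log³(n) is O(log³ n)
C = n^(1/3) is O(n^(1/3))
B = eⁿ is O(eⁿ)
D = nⁿ is O(nⁿ)

Therefore, the order from slowest to fastest is: A < E < C < B < D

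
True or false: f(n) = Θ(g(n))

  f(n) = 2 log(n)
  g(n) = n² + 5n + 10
False

f(n) = 2 log(n) is O(log n), and g(n) = n² + 5n + 10 is O(n²).
Since they have different growth rates, f(n) = Θ(g(n)) is false.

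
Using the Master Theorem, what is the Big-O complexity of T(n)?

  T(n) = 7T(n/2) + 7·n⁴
Θ(n⁴)

Master Theorem: a = 7, b = 2, f(n) = 7·n⁴.
Compute the critical exponent d = log₂(7) = 2.807.
Compare f(n) = Θ(n⁴) against n^d:
  k = 4 > d = 2.807, so f(n) = Ω(n^(d+ε)) — Case 3.
  Regularity: a·(n/b)^4/n^4 = a/b^4 = 7/16 < 1 ✓.
  The top-level work dominates: T(n) = Θ(f(n)) = Θ(n⁴).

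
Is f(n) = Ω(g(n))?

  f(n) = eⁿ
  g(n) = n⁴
True

f(n) = eⁿ is O(eⁿ), and g(n) = n⁴ is O(n⁴).
Since O(eⁿ) grows at least as fast as O(n⁴), f(n) = Ω(g(n)) is true.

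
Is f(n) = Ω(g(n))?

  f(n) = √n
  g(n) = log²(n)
True

f(n) = √n is O(√n), and g(n) = log²(n) is O(log² n).
Since O(√n) grows at least as fast as O(log² n), f(n) = Ω(g(n)) is true.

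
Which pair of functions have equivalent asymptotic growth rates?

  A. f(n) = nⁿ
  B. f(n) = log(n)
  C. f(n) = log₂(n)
B and C

Examining each function:
  A. nⁿ is O(nⁿ)
  B. log(n) is O(log n)
  C. log₂(n) is O(log n)

Functions B and C both have the same complexity class.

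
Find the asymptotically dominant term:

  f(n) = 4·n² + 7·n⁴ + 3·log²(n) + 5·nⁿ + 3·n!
5·nⁿ

Looking at each term:
  - 4·n² is O(n²)
  - 7·n⁴ is O(n⁴)
  - 3·log²(n) is O(log² n)
  - 5·nⁿ is O(nⁿ)
  - 3·n! is O(n!)

The term 5·nⁿ (O(nⁿ)) grows fastest and dominates all others.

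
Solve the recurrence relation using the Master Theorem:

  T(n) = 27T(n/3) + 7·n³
Θ(n³ log n)

Master Theorem: a = 27, b = 3, f(n) = 7·n³.
Compute the critical exponent d = log₃(27) = 3.
Compare f(n) = Θ(n³) against n^d:
  k = 3 = d, so f(n) = Θ(n^d) — Case 2.
  Work is balanced across levels: T(n) = Θ(n^d log n) = Θ(n³ log n).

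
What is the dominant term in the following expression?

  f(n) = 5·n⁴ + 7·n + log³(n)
5·n⁴

Looking at each term:
  - 5·n⁴ is O(n⁴)
  - 7·n is O(n)
  - log³(n) is O(log³ n)

The term 5·n⁴ (O(n⁴)) grows fastest and dominates all others.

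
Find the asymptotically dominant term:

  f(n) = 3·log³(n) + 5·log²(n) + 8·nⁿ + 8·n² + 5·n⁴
8·nⁿ

Looking at each term:
  - 3·log³(n) is O(log³ n)
  - 5·log²(n) is O(log² n)
  - 8·nⁿ is O(nⁿ)
  - 8·n² is O(n²)
  - 5·n⁴ is O(n⁴)

The term 8·nⁿ (O(nⁿ)) grows fastest and dominates all others.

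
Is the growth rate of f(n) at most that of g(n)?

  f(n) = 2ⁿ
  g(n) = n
False

f(n) = 2ⁿ is O(2ⁿ), and g(n) = n is O(n).
Since O(2ⁿ) grows faster than O(n), f(n) = O(g(n)) is false.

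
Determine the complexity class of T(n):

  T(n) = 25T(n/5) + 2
Θ(n²)

Master Theorem: a = 25, b = 5, f(n) = 2.
Compute the critical exponent d = log₅(25) = 2.
Compare f(n) = Θ(1) against n^d:
  k = 0 < d = 2, so f(n) = O(n^(d-ε)) — Case 1.
  The recursion cost dominates: T(n) = Θ(n^d) = Θ(n²).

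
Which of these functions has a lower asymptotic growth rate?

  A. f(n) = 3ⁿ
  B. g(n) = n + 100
B

f(n) = 3ⁿ is O(3ⁿ), while g(n) = n + 100 is O(n).
Since O(n) grows slower than O(3ⁿ), g(n) is dominated.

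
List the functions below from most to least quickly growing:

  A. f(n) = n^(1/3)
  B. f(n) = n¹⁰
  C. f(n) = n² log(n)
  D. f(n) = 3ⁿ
D > B > C > A

Comparing growth rates:
D = 3ⁿ is O(3ⁿ)
B = n¹⁰ is O(n¹⁰)
C = n² log(n) is O(n² log n)
A = n^(1/3) is O(n^(1/3))

Therefore, the order from fastest to slowest is: D > B > C > A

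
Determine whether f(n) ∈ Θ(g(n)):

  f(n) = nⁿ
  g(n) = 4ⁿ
False

f(n) = nⁿ is O(nⁿ), and g(n) = 4ⁿ is O(4ⁿ).
Since they have different growth rates, f(n) = Θ(g(n)) is false.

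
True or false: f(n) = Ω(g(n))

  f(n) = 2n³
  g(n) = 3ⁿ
False

f(n) = 2n³ is O(n³), and g(n) = 3ⁿ is O(3ⁿ).
Since O(n³) grows slower than O(3ⁿ), f(n) = Ω(g(n)) is false.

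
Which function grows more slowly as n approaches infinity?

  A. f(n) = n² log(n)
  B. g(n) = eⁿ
A

f(n) = n² log(n) is O(n² log n), while g(n) = eⁿ is O(eⁿ).
Since O(n² log n) grows slower than O(eⁿ), f(n) is dominated.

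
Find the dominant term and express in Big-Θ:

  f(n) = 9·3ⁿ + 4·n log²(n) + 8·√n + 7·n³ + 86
Θ(3ⁿ)

Order the terms by growth rate: 86 ≺ 8·√n ≺ 4·n log²(n) ≺ 7·n³ ≺ 9·3ⁿ.
The fastest-growing term 9·3ⁿ dominates as n → ∞; dropping its constant factor gives Θ(3ⁿ).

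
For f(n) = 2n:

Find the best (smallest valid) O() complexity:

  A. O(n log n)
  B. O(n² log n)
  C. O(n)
C

f(n) = 2n is O(n).
All listed options are valid Big-O bounds (upper bounds),
but O(n) is the tightest (smallest valid bound).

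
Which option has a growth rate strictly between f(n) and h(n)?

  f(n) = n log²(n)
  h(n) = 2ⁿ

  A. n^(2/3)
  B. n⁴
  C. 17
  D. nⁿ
B

We need g(n) with n log²(n) = o(g(n)) and g(n) = o(2ⁿ), i.e. O(n log² n) ≺ g ≺ O(2ⁿ).
Check each option:
  A. n^(2/3) — O(n^(2/3)) does not grow strictly faster than f(n)
  B. n⁴ — O(n⁴) is strictly between O(n log² n) and O(2ⁿ) ✓
  C. 17 — O(1) does not grow strictly faster than f(n)
  D. nⁿ — O(nⁿ) does not grow strictly slower than h(n)

Only option B (n⁴) lies strictly between.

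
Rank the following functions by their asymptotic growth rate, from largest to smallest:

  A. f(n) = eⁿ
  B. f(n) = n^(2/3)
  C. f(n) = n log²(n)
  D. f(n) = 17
A > C > B > D

Comparing growth rates:
A = eⁿ is O(eⁿ)
C = n log²(n) is O(n log² n)
B = n^(2/3) is O(n^(2/3))
D = 17 is O(1)

Therefore, the order from fastest to slowest is: A > C > B > D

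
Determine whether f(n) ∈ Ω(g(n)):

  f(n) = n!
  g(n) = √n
True

f(n) = n! is O(n!), and g(n) = √n is O(√n).
Since O(n!) grows at least as fast as O(√n), f(n) = Ω(g(n)) is true.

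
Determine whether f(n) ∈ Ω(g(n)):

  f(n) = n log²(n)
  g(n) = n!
False

f(n) = n log²(n) is O(n log² n), and g(n) = n! is O(n!).
Since O(n log² n) grows slower than O(n!), f(n) = Ω(g(n)) is false.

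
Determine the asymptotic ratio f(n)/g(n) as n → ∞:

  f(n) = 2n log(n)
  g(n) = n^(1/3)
∞

Since 2n log(n) (O(n log n)) grows faster than n^(1/3) (O(n^(1/3))),
the ratio f(n)/g(n) → ∞ as n → ∞.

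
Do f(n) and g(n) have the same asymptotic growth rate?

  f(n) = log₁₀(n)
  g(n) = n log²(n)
False

f(n) = log₁₀(n) is O(log n), and g(n) = n log²(n) is O(n log² n).
Since they have different growth rates, f(n) = Θ(g(n)) is false.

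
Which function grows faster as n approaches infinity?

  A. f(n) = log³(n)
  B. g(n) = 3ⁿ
B

f(n) = log³(n) is O(log³ n), while g(n) = 3ⁿ is O(3ⁿ).
Since O(3ⁿ) grows faster than O(log³ n), g(n) dominates.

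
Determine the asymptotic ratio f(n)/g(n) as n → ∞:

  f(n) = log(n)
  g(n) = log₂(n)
log(2)

Since log(n) and log₂(n) have the same growth rate (O(log n)),
the ratio converges to a constant: log(2).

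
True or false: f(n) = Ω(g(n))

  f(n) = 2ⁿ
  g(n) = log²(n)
True

f(n) = 2ⁿ is O(2ⁿ), and g(n) = log²(n) is O(log² n).
Since O(2ⁿ) grows at least as fast as O(log² n), f(n) = Ω(g(n)) is true.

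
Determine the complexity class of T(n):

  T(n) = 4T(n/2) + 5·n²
Θ(n² log n)

Master Theorem: a = 4, b = 2, f(n) = 5·n².
Compute the critical exponent d = log₂(4) = 2.
Compare f(n) = Θ(n²) against n^d:
  k = 2 = d, so f(n) = Θ(n^d) — Case 2.
  Work is balanced across levels: T(n) = Θ(n^d log n) = Θ(n² log n).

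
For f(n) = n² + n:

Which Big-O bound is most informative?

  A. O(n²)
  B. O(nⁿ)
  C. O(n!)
A

f(n) = n² + n is O(n²).
All listed options are valid Big-O bounds (upper bounds),
but O(n²) is the tightest (smallest valid bound).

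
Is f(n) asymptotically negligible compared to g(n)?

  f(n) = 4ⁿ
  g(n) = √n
False

f(n) = 4ⁿ is O(4ⁿ), and g(n) = √n is O(√n).
Since O(4ⁿ) grows faster than or equal to O(√n), f(n) = o(g(n)) is false.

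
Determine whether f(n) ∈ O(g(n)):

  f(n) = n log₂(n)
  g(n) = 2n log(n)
True

f(n) = n log₂(n) and g(n) = 2n log(n) are both O(n log n).
Big-O permits equal growth rates (f ≤ c·g for some c), so f(n) = O(g(n)) is true.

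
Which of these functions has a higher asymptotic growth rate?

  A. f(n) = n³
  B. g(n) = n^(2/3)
A

f(n) = n³ is O(n³), while g(n) = n^(2/3) is O(n^(2/3)).
Since O(n³) grows faster than O(n^(2/3)), f(n) dominates.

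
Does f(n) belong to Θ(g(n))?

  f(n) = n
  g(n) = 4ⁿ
False

f(n) = n is O(n), and g(n) = 4ⁿ is O(4ⁿ).
Since they have different growth rates, f(n) = Θ(g(n)) is false.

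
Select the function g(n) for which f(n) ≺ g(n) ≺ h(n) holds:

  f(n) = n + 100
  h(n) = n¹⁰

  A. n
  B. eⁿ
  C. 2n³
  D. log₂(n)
C

We need g(n) with n + 100 = o(g(n)) and g(n) = o(n¹⁰), i.e. O(n) ≺ g ≺ O(n¹⁰).
Check each option:
  A. n — O(n) does not grow strictly faster than f(n)
  B. eⁿ — O(eⁿ) does not grow strictly slower than h(n)
  C. 2n³ — O(n³) is strictly between O(n) and O(n¹⁰) ✓
  D. log₂(n) — O(log n) does not grow strictly faster than f(n)

Only option C (2n³) lies strictly between.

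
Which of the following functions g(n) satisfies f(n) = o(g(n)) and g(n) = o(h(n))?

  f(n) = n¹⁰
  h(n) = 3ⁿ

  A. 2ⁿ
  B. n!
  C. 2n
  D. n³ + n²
A

We need g(n) with n¹⁰ = o(g(n)) and g(n) = o(3ⁿ), i.e. O(n¹⁰) ≺ g ≺ O(3ⁿ).
Check each option:
  A. 2ⁿ — O(2ⁿ) is strictly between O(n¹⁰) and O(3ⁿ) ✓
  B. n! — O(n!) does not grow strictly slower than h(n)
  C. 2n — O(n) does not grow strictly faster than f(n)
  D. n³ + n² — O(n³) does not grow strictly faster than f(n)

Only option A (2ⁿ) lies strictly between.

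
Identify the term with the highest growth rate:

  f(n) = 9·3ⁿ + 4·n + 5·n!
5·n!

Looking at each term:
  - 9·3ⁿ is O(3ⁿ)
  - 4·n is O(n)
  - 5·n! is O(n!)

The term 5·n! (O(n!)) grows fastest and dominates all others.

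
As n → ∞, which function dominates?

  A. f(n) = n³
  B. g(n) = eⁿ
B

f(n) = n³ is O(n³), while g(n) = eⁿ is O(eⁿ).
Since O(eⁿ) grows faster than O(n³), g(n) dominates.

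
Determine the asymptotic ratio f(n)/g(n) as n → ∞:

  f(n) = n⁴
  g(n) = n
∞

Since n⁴ (O(n⁴)) grows faster than n (O(n)),
the ratio f(n)/g(n) → ∞ as n → ∞.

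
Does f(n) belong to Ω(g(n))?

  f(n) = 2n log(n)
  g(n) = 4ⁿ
False

f(n) = 2n log(n) is O(n log n), and g(n) = 4ⁿ is O(4ⁿ).
Since O(n log n) grows slower than O(4ⁿ), f(n) = Ω(g(n)) is false.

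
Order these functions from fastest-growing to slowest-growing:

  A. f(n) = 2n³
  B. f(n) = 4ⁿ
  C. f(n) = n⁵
B > C > A

Comparing growth rates:
B = 4ⁿ is O(4ⁿ)
C = n⁵ is O(n⁵)
A = 2n³ is O(n³)

Therefore, the order from fastest to slowest is: B > C > A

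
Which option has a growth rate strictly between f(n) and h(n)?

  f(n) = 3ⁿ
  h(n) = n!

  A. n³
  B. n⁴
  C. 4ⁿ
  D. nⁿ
C

We need g(n) with 3ⁿ = o(g(n)) and g(n) = o(n!), i.e. O(3ⁿ) ≺ g ≺ O(n!).
Check each option:
  A. n³ — O(n³) does not grow strictly faster than f(n)
  B. n⁴ — O(n⁴) does not grow strictly faster than f(n)
  C. 4ⁿ — O(4ⁿ) is strictly between O(3ⁿ) and O(n!) ✓
  D. nⁿ — O(nⁿ) does not grow strictly slower than h(n)

Only option C (4ⁿ) lies strictly between.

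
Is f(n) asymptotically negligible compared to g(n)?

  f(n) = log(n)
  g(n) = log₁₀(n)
False

f(n) = log(n) is O(log n), and g(n) = log₁₀(n) is O(log n).
Since they have the same growth rate, f(n) = o(g(n)) is false.
(f = o(g) requires f to grow strictly slower, not equal.)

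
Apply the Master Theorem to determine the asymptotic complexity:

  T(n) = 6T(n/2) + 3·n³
Θ(n³)

Master Theorem: a = 6, b = 2, f(n) = 3·n³.
Compute the critical exponent d = log₂(6) = 2.585.
Compare f(n) = Θ(n³) against n^d:
  k = 3 > d = 2.585, so f(n) = Ω(n^(d+ε)) — Case 3.
  Regularity: a·(n/b)^3/n^3 = a/b^3 = 6/8 < 1 ✓.
  The top-level work dominates: T(n) = Θ(f(n)) = Θ(n³).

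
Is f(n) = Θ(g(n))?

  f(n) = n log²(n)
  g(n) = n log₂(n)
False

f(n) = n log²(n) is O(n log² n), and g(n) = n log₂(n) is O(n log n).
Since they have different growth rates, f(n) = Θ(g(n)) is false.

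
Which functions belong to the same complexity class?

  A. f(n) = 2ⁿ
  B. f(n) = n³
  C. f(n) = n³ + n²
B and C

Examining each function:
  A. 2ⁿ is O(2ⁿ)
  B. n³ is O(n³)
  C. n³ + n² is O(n³)

Functions B and C both have the same complexity class.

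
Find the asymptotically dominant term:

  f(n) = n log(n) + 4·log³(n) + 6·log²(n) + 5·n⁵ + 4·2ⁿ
4·2ⁿ

Looking at each term:
  - n log(n) is O(n log n)
  - 4·log³(n) is O(log³ n)
  - 6·log²(n) is O(log² n)
  - 5·n⁵ is O(n⁵)
  - 4·2ⁿ is O(2ⁿ)

The term 4·2ⁿ (O(2ⁿ)) grows fastest and dominates all others.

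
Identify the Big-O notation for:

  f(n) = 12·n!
O(n!)

The dominant term in 12·n! is 12·n!, which is Θ(n!).
Constants are absorbed, so the tightest bound is O(n!).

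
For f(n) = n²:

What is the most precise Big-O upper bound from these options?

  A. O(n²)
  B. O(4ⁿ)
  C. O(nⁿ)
A

f(n) = n² is O(n²).
All listed options are valid Big-O bounds (upper bounds),
but O(n²) is the tightest (smallest valid bound).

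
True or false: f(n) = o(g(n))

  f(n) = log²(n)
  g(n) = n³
True

f(n) = log²(n) is O(log² n), and g(n) = n³ is O(n³).
Since O(log² n) grows strictly slower than O(n³), f(n) = o(g(n)) is true.
This means lim(n→∞) f(n)/g(n) = 0.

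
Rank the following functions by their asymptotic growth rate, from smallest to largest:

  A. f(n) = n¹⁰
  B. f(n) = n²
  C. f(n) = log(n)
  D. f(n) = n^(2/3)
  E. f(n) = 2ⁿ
C < D < B < A < E

Comparing growth rates:
C = log(n) is O(log n)
D = n^(2/3) is O(n^(2/3))
B = n² is O(n²)
A = n¹⁰ is O(n¹⁰)
E = 2ⁿ is O(2ⁿ)

Therefore, the order from slowest to fastest is: C < D < B < A < E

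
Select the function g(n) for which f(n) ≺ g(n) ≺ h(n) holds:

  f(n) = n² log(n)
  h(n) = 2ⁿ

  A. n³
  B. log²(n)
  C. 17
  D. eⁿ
A

We need g(n) with n² log(n) = o(g(n)) and g(n) = o(2ⁿ), i.e. O(n² log n) ≺ g ≺ O(2ⁿ).
Check each option:
  A. n³ — O(n³) is strictly between O(n² log n) and O(2ⁿ) ✓
  B. log²(n) — O(log² n) does not grow strictly faster than f(n)
  C. 17 — O(1) does not grow strictly faster than f(n)
  D. eⁿ — O(eⁿ) does not grow strictly slower than h(n)

Only option A (n³) lies strictly between.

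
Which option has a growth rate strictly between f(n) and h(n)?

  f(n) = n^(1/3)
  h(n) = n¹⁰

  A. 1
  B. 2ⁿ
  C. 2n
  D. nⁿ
C

We need g(n) with n^(1/3) = o(g(n)) and g(n) = o(n¹⁰), i.e. O(n^(1/3)) ≺ g ≺ O(n¹⁰).
Check each option:
  A. 1 — O(1) does not grow strictly faster than f(n)
  B. 2ⁿ — O(2ⁿ) does not grow strictly slower than h(n)
  C. 2n — O(n) is strictly between O(n^(1/3)) and O(n¹⁰) ✓
  D. nⁿ — O(nⁿ) does not grow strictly slower than h(n)

Only option C (2n) lies strictly between.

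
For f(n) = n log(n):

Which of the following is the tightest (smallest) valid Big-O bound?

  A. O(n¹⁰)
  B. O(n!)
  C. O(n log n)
C

f(n) = n log(n) is O(n log n).
All listed options are valid Big-O bounds (upper bounds),
but O(n log n) is the tightest (smallest valid bound).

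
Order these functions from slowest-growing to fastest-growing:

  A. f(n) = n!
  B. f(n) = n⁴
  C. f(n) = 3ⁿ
B < C < A

Comparing growth rates:
B = n⁴ is O(n⁴)
C = 3ⁿ is O(3ⁿ)
A = n! is O(n!)

Therefore, the order from slowest to fastest is: B < C < A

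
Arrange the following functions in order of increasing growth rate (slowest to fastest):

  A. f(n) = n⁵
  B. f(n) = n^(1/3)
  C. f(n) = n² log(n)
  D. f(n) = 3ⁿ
B < C < A < D

Comparing growth rates:
B = n^(1/3) is O(n^(1/3))
C = n² log(n) is O(n² log n)
A = n⁵ is O(n⁵)
D = 3ⁿ is O(3ⁿ)

Therefore, the order from slowest to fastest is: B < C < A < D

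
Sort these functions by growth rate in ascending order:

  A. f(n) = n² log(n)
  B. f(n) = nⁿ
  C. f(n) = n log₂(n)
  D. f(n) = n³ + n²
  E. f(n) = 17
E < C < A < D < B

Comparing growth rates:
E = 17 is O(1)
C = n log₂(n) is O(n log n)
A = n² log(n) is O(n² log n)
D = n³ + n² is O(n³)
B = nⁿ is O(nⁿ)

Therefore, the order from slowest to fastest is: E < C < A < D < B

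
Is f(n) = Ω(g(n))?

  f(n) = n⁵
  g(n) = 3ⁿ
False

f(n) = n⁵ is O(n⁵), and g(n) = 3ⁿ is O(3ⁿ).
Since O(n⁵) grows slower than O(3ⁿ), f(n) = Ω(g(n)) is false.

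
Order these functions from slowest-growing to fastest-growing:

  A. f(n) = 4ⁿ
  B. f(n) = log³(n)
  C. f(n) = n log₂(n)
B < C < A

Comparing growth rates:
B = log³(n) is O(log³ n)
C = n log₂(n) is O(n log n)
A = 4ⁿ is O(4ⁿ)

Therefore, the order from slowest to fastest is: B < C < A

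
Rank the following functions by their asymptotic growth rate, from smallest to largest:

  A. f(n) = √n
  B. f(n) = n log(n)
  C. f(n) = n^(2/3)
A < C < B

Comparing growth rates:
A = √n is O(√n)
C = n^(2/3) is O(n^(2/3))
B = n log(n) is O(n log n)

Therefore, the order from slowest to fastest is: A < C < B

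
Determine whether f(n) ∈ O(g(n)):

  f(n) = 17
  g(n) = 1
True

f(n) = 17 and g(n) = 1 are both O(1).
Big-O permits equal growth rates (f ≤ c·g for some c), so f(n) = O(g(n)) is true.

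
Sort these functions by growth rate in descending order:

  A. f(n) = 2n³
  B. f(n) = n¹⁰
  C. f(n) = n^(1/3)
B > A > C

Comparing growth rates:
B = n¹⁰ is O(n¹⁰)
A = 2n³ is O(n³)
C = n^(1/3) is O(n^(1/3))

Therefore, the order from fastest to slowest is: B > A > C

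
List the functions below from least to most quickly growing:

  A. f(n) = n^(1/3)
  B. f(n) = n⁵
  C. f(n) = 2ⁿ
A < B < C

Comparing growth rates:
A = n^(1/3) is O(n^(1/3))
B = n⁵ is O(n⁵)
C = 2ⁿ is O(2ⁿ)

Therefore, the order from slowest to fastest is: A < B < C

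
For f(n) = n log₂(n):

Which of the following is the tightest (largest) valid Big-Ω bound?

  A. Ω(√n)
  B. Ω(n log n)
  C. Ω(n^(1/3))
B

f(n) = n log₂(n) is Ω(n log n).
All listed options are valid Big-Ω bounds (lower bounds),
but Ω(n log n) is the tightest (largest valid bound).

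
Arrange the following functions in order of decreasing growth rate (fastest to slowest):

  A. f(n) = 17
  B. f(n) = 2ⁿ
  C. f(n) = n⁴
B > C > A

Comparing growth rates:
B = 2ⁿ is O(2ⁿ)
C = n⁴ is O(n⁴)
A = 17 is O(1)

Therefore, the order from fastest to slowest is: B > C > A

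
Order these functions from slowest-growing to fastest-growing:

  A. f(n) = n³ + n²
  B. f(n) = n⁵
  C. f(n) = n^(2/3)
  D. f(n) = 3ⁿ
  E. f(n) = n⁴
C < A < E < B < D

Comparing growth rates:
C = n^(2/3) is O(n^(2/3))
A = n³ + n² is O(n³)
E = n⁴ is O(n⁴)
B = n⁵ is O(n⁵)
D = 3ⁿ is O(3ⁿ)

Therefore, the order from slowest to fastest is: C < A < E < B < D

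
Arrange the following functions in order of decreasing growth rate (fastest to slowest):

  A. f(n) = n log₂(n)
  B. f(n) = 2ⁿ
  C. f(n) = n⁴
B > C > A

Comparing growth rates:
B = 2ⁿ is O(2ⁿ)
C = n⁴ is O(n⁴)
A = n log₂(n) is O(n log n)

Therefore, the order from fastest to slowest is: B > C > A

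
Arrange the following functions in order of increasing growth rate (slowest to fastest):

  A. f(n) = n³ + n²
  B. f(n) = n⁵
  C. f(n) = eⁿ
A < B < C

Comparing growth rates:
A = n³ + n² is O(n³)
B = n⁵ is O(n⁵)
C = eⁿ is O(eⁿ)

Therefore, the order from slowest to fastest is: A < B < C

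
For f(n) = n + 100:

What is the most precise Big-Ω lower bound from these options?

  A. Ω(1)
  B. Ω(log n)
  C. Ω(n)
C

f(n) = n + 100 is Ω(n).
All listed options are valid Big-Ω bounds (lower bounds),
but Ω(n) is the tightest (largest valid bound).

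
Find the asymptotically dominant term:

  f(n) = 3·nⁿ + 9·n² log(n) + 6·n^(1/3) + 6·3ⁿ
3·nⁿ

Looking at each term:
  - 3·nⁿ is O(nⁿ)
  - 9·n² log(n) is O(n² log n)
  - 6·n^(1/3) is O(n^(1/3))
  - 6·3ⁿ is O(3ⁿ)

The term 3·nⁿ (O(nⁿ)) grows fastest and dominates all others.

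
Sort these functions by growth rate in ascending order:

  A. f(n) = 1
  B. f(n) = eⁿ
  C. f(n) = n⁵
A < C < B

Comparing growth rates:
A = 1 is O(1)
C = n⁵ is O(n⁵)
B = eⁿ is O(eⁿ)

Therefore, the order from slowest to fastest is: A < C < B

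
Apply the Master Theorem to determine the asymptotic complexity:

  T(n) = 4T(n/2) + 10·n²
Θ(n² log n)

Master Theorem: a = 4, b = 2, f(n) = 10·n².
Compute the critical exponent d = log₂(4) = 2.
Compare f(n) = Θ(n²) against n^d:
  k = 2 = d, so f(n) = Θ(n^d) — Case 2.
  Work is balanced across levels: T(n) = Θ(n^d log n) = Θ(n² log n).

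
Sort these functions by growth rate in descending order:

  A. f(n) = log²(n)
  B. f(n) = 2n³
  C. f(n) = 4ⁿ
C > B > A

Comparing growth rates:
C = 4ⁿ is O(4ⁿ)
B = 2n³ is O(n³)
A = log²(n) is O(log² n)

Therefore, the order from fastest to slowest is: C > B > A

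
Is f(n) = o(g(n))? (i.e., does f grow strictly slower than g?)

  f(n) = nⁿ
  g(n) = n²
False

f(n) = nⁿ is O(nⁿ), and g(n) = n² is O(n²).
Since O(nⁿ) grows faster than or equal to O(n²), f(n) = o(g(n)) is false.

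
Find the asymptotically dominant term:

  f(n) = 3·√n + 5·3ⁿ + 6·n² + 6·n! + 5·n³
6·n!

Looking at each term:
  - 3·√n is O(√n)
  - 5·3ⁿ is O(3ⁿ)
  - 6·n² is O(n²)
  - 6·n! is O(n!)
  - 5·n³ is O(n³)

The term 6·n! (O(n!)) grows fastest and dominates all others.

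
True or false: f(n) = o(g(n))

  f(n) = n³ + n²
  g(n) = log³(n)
False

f(n) = n³ + n² is O(n³), and g(n) = log³(n) is O(log³ n).
Since O(n³) grows faster than or equal to O(log³ n), f(n) = o(g(n)) is false.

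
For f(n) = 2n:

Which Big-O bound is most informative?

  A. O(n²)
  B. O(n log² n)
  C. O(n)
C

f(n) = 2n is O(n).
All listed options are valid Big-O bounds (upper bounds),
but O(n) is the tightest (smallest valid bound).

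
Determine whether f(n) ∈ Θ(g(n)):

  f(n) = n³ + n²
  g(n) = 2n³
True

f(n) = n³ + n² and g(n) = 2n³ are both O(n³).
Since they have the same asymptotic growth rate, f(n) = Θ(g(n)) is true.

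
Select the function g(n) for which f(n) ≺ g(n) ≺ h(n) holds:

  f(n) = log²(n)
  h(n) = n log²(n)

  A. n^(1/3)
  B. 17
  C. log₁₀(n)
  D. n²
A

We need g(n) with log²(n) = o(g(n)) and g(n) = o(n log²(n)), i.e. O(log² n) ≺ g ≺ O(n log² n).
Check each option:
  A. n^(1/3) — O(n^(1/3)) is strictly between O(log² n) and O(n log² n) ✓
  B. 17 — O(1) does not grow strictly faster than f(n)
  C. log₁₀(n) — O(log n) does not grow strictly faster than f(n)
  D. n² — O(n²) does not grow strictly slower than h(n)

Only option A (n^(1/3)) lies strictly between.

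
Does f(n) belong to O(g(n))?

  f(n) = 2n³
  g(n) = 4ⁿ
True

f(n) = 2n³ is O(n³), and g(n) = 4ⁿ is O(4ⁿ).
Since O(n³) ⊆ O(4ⁿ) (f grows no faster than g), f(n) = O(g(n)) is true.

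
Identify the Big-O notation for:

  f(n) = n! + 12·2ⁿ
O(n!)

The dominant term in n! + 12·2ⁿ is n!, which is Θ(n!).
Lower-order terms (12·2ⁿ) are asymptotically negligible.
Constants are absorbed, so the tightest bound is O(n!).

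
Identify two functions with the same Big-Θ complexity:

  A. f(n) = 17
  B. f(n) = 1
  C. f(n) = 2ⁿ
A and B

Examining each function:
  A. 17 is O(1)
  B. 1 is O(1)
  C. 2ⁿ is O(2ⁿ)

Functions A and B both have the same complexity class.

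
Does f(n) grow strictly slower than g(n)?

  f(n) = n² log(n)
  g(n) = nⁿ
True

f(n) = n² log(n) is O(n² log n), and g(n) = nⁿ is O(nⁿ).
Since O(n² log n) grows strictly slower than O(nⁿ), f(n) = o(g(n)) is true.
This means lim(n→∞) f(n)/g(n) = 0.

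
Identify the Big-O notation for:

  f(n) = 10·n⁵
O(n⁵)

The dominant term in 10·n⁵ is 10·n⁵, which is Θ(n⁵).
Constants are absorbed, so the tightest bound is O(n⁵).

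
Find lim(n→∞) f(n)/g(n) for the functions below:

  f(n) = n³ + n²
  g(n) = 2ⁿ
0

Since n³ + n² (O(n³)) grows slower than 2ⁿ (O(2ⁿ)),
the ratio f(n)/g(n) → 0 as n → ∞.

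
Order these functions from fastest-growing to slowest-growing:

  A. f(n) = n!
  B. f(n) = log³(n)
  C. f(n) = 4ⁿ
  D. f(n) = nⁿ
D > A > C > B

Comparing growth rates:
D = nⁿ is O(nⁿ)
A = n! is O(n!)
C = 4ⁿ is O(4ⁿ)
B = log³(n) is O(log³ n)

Therefore, the order from fastest to slowest is: D > A > C > B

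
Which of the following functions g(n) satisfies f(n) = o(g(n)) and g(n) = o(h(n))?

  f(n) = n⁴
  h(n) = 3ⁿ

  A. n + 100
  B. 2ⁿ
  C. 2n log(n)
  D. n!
B

We need g(n) with n⁴ = o(g(n)) and g(n) = o(3ⁿ), i.e. O(n⁴) ≺ g ≺ O(3ⁿ).
Check each option:
  A. n + 100 — O(n) does not grow strictly faster than f(n)
  B. 2ⁿ — O(2ⁿ) is strictly between O(n⁴) and O(3ⁿ) ✓
  C. 2n log(n) — O(n log n) does not grow strictly faster than f(n)
  D. n! — O(n!) does not grow strictly slower than h(n)

Only option B (2ⁿ) lies strictly between.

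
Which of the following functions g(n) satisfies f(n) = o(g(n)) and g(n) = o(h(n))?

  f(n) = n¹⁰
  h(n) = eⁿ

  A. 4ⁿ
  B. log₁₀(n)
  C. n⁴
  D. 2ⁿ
D

We need g(n) with n¹⁰ = o(g(n)) and g(n) = o(eⁿ), i.e. O(n¹⁰) ≺ g ≺ O(eⁿ).
Check each option:
  A. 4ⁿ — O(4ⁿ) does not grow strictly slower than h(n)
  B. log₁₀(n) — O(log n) does not grow strictly faster than f(n)
  C. n⁴ — O(n⁴) does not grow strictly faster than f(n)
  D. 2ⁿ — O(2ⁿ) is strictly between O(n¹⁰) and O(eⁿ) ✓

Only option D (2ⁿ) lies strictly between.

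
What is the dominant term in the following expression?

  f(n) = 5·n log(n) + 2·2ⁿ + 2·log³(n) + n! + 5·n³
n!

Looking at each term:
  - 5·n log(n) is O(n log n)
  - 2·2ⁿ is O(2ⁿ)
  - 2·log³(n) is O(log³ n)
  - n! is O(n!)
  - 5·n³ is O(n³)

The term n! (O(n!)) grows fastest and dominates all others.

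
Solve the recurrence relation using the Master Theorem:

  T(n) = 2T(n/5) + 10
Θ(n^log₅(2))

Master Theorem: a = 2, b = 5, f(n) = 10.
Compute the critical exponent d = log₅(2) = 0.431.
Compare f(n) = Θ(1) against n^d:
  k = 0 < d = 0.431, so f(n) = O(n^(d-ε)) — Case 1.
  The recursion cost dominates: T(n) = Θ(n^d) = Θ(n^log₅(2)).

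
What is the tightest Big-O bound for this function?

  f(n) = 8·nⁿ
O(nⁿ)

The dominant term in 8·nⁿ is 8·nⁿ, which is Θ(nⁿ).
Constants are absorbed, so the tightest bound is O(nⁿ).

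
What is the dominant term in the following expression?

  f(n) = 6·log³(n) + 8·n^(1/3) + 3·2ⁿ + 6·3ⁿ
6·3ⁿ

Looking at each term:
  - 6·log³(n) is O(log³ n)
  - 8·n^(1/3) is O(n^(1/3))
  - 3·2ⁿ is O(2ⁿ)
  - 6·3ⁿ is O(3ⁿ)

The term 6·3ⁿ (O(3ⁿ)) grows fastest and dominates all others.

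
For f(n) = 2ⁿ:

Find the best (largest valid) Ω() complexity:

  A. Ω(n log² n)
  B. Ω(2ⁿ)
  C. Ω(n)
B

f(n) = 2ⁿ is Ω(2ⁿ).
All listed options are valid Big-Ω bounds (lower bounds),
but Ω(2ⁿ) is the tightest (largest valid bound).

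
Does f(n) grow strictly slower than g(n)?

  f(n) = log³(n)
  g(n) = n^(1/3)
True

f(n) = log³(n) is O(log³ n), and g(n) = n^(1/3) is O(n^(1/3)).
Since O(log³ n) grows strictly slower than O(n^(1/3)), f(n) = o(g(n)) is true.
This means lim(n→∞) f(n)/g(n) = 0.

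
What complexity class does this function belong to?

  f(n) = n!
O(n!)

The dominant term in n! is n!, which is Θ(n!).
Constants are absorbed, so the tightest bound is O(n!).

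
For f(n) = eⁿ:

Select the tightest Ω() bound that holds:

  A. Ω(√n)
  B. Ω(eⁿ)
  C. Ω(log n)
B

f(n) = eⁿ is Ω(eⁿ).
All listed options are valid Big-Ω bounds (lower bounds),
but Ω(eⁿ) is the tightest (largest valid bound).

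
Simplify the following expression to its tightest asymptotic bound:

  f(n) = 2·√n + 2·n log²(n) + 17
Θ(n log² n)

Order the terms by growth rate: 17 ≺ 2·√n ≺ 2·n log²(n).
The fastest-growing term 2·n log²(n) dominates as n → ∞; dropping its constant factor gives Θ(n log² n).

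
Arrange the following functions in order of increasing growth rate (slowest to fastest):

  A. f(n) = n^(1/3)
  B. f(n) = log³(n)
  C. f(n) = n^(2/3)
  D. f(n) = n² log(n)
B < A < C < D

Comparing growth rates:
B = log³(n) is O(log³ n)
A = n^(1/3) is O(n^(1/3))
C = n^(2/3) is O(n^(2/3))
D = n² log(n) is O(n² log n)

Therefore, the order from slowest to fastest is: B < A < C < D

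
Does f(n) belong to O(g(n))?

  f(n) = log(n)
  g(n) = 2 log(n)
True

f(n) = log(n) and g(n) = 2 log(n) are both O(log n).
Big-O permits equal growth rates (f ≤ c·g for some c), so f(n) = O(g(n)) is true.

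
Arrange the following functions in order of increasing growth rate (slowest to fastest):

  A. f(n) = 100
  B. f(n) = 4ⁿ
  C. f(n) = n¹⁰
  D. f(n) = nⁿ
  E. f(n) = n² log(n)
A < E < C < B < D

Comparing growth rates:
A = 100 is O(1)
E = n² log(n) is O(n² log n)
C = n¹⁰ is O(n¹⁰)
B = 4ⁿ is O(4ⁿ)
D = nⁿ is O(nⁿ)

Therefore, the order from slowest to fastest is: A < E < C < B < D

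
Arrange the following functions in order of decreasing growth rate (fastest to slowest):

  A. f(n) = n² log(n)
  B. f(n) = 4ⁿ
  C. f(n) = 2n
B > A > C

Comparing growth rates:
B = 4ⁿ is O(4ⁿ)
A = n² log(n) is O(n² log n)
C = 2n is O(n)

Therefore, the order from fastest to slowest is: B > A > C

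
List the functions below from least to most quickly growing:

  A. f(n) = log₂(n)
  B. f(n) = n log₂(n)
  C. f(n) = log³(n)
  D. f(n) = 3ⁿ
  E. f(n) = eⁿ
A < C < B < E < D

Comparing growth rates:
A = log₂(n) is O(log n)
C = log³(n) is O(log³ n)
B = n log₂(n) is O(n log n)
E = eⁿ is O(eⁿ)
D = 3ⁿ is O(3ⁿ)

Therefore, the order from slowest to fastest is: A < C < B < E < D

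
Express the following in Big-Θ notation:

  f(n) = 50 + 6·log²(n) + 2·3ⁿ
Θ(3ⁿ)

Order the terms by growth rate: 50 ≺ 6·log²(n) ≺ 2·3ⁿ.
The fastest-growing term 2·3ⁿ dominates as n → ∞; dropping its constant factor gives Θ(3ⁿ).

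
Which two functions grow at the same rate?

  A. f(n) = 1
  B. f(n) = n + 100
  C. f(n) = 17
A and C

Examining each function:
  A. 1 is O(1)
  B. n + 100 is O(n)
  C. 17 is O(1)

Functions A and C both have the same complexity class.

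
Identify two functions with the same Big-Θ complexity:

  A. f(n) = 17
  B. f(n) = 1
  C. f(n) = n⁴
A and B

Examining each function:
  A. 17 is O(1)
  B. 1 is O(1)
  C. n⁴ is O(n⁴)

Functions A and B both have the same complexity class.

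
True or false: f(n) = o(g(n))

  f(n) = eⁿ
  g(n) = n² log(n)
False

f(n) = eⁿ is O(eⁿ), and g(n) = n² log(n) is O(n² log n).
Since O(eⁿ) grows faster than or equal to O(n² log n), f(n) = o(g(n)) is false.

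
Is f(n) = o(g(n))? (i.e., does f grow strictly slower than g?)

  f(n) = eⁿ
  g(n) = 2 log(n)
False

f(n) = eⁿ is O(eⁿ), and g(n) = 2 log(n) is O(log n).
Since O(eⁿ) grows faster than or equal to O(log n), f(n) = o(g(n)) is false.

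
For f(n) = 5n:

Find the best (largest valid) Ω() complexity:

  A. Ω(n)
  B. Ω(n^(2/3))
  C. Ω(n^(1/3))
A

f(n) = 5n is Ω(n).
All listed options are valid Big-Ω bounds (lower bounds),
but Ω(n) is the tightest (largest valid bound).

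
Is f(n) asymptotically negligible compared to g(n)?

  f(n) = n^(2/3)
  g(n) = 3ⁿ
True

f(n) = n^(2/3) is O(n^(2/3)), and g(n) = 3ⁿ is O(3ⁿ).
Since O(n^(2/3)) grows strictly slower than O(3ⁿ), f(n) = o(g(n)) is true.
This means lim(n→∞) f(n)/g(n) = 0.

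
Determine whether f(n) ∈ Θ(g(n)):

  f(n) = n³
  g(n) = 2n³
True

f(n) = n³ and g(n) = 2n³ are both O(n³).
Since they have the same asymptotic growth rate, f(n) = Θ(g(n)) is true.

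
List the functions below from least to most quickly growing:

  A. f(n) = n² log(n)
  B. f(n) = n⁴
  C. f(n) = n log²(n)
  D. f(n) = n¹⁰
C < A < B < D

Comparing growth rates:
C = n log²(n) is O(n log² n)
A = n² log(n) is O(n² log n)
B = n⁴ is O(n⁴)
D = n¹⁰ is O(n¹⁰)

Therefore, the order from slowest to fastest is: C < A < B < D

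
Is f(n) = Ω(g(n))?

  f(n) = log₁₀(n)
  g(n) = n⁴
False

f(n) = log₁₀(n) is O(log n), and g(n) = n⁴ is O(n⁴).
Since O(log n) grows slower than O(n⁴), f(n) = Ω(g(n)) is false.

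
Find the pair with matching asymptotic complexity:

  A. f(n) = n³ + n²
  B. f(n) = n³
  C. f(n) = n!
A and B

Examining each function:
  A. n³ + n² is O(n³)
  B. n³ is O(n³)
  C. n! is O(n!)

Functions A and B both have the same complexity class.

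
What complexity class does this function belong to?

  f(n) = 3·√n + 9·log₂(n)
O(√n)

The dominant term in 3·√n + 9·log₂(n) is 3·√n, which is Θ(√n).
Lower-order terms (9·log₂(n)) are asymptotically negligible.
Constants are absorbed, so the tightest bound is O(√n).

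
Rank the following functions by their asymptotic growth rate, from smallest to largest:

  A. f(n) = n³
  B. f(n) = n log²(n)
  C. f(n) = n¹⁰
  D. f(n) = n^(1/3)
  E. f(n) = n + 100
D < E < B < A < C

Comparing growth rates:
D = n^(1/3) is O(n^(1/3))
E = n + 100 is O(n)
B = n log²(n) is O(n log² n)
A = n³ is O(n³)
C = n¹⁰ is O(n¹⁰)

Therefore, the order from slowest to fastest is: D < E < B < A < C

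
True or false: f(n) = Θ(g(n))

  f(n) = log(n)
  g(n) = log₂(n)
True

f(n) = log(n) and g(n) = log₂(n) are both O(log n).
Since they have the same asymptotic growth rate, f(n) = Θ(g(n)) is true.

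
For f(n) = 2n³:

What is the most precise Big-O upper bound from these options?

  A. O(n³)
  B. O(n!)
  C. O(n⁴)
A

f(n) = 2n³ is O(n³).
All listed options are valid Big-O bounds (upper bounds),
but O(n³) is the tightest (smallest valid bound).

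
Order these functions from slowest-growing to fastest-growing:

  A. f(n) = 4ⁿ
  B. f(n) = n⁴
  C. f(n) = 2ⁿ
B < C < A

Comparing growth rates:
B = n⁴ is O(n⁴)
C = 2ⁿ is O(2ⁿ)
A = 4ⁿ is O(4ⁿ)

Therefore, the order from slowest to fastest is: B < C < A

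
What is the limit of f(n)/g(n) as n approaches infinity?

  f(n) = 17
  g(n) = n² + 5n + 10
0

Since 17 (O(1)) grows slower than n² + 5n + 10 (O(n²)),
the ratio f(n)/g(n) → 0 as n → ∞.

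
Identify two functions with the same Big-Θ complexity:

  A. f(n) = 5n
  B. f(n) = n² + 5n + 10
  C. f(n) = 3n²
B and C

Examining each function:
  A. 5n is O(n)
  B. n² + 5n + 10 is O(n²)
  C. 3n² is O(n²)

Functions B and C both have the same complexity class.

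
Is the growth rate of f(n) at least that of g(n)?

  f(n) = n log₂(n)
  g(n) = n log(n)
True

f(n) = n log₂(n) and g(n) = n log(n) are both O(n log n).
Big-Ω permits equal growth rates (f ≥ c·g for some c > 0), so f(n) = Ω(g(n)) is true.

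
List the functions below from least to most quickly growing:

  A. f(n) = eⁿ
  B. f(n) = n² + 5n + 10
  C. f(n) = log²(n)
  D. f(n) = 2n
C < D < B < A

Comparing growth rates:
C = log²(n) is O(log² n)
D = 2n is O(n)
B = n² + 5n + 10 is O(n²)
A = eⁿ is O(eⁿ)

Therefore, the order from slowest to fastest is: C < D < B < A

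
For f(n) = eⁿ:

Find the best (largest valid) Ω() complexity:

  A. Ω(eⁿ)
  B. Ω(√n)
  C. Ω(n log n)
A

f(n) = eⁿ is Ω(eⁿ).
All listed options are valid Big-Ω bounds (lower bounds),
but Ω(eⁿ) is the tightest (largest valid bound).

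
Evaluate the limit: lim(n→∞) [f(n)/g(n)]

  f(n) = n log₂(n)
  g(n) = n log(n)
1/log(2)

Since n log₂(n) and n log(n) have the same growth rate (O(n log n)),
the ratio converges to a constant: 1/log(2).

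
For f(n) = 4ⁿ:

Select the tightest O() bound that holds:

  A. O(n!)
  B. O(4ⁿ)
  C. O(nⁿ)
B

f(n) = 4ⁿ is O(4ⁿ).
All listed options are valid Big-O bounds (upper bounds),
but O(4ⁿ) is the tightest (smallest valid bound).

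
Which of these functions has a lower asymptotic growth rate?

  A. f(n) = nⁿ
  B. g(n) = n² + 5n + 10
B

f(n) = nⁿ is O(nⁿ), while g(n) = n² + 5n + 10 is O(n²).
Since O(n²) grows slower than O(nⁿ), g(n) is dominated.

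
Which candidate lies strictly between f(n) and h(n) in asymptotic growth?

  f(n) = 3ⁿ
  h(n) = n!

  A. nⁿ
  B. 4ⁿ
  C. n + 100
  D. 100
B

We need g(n) with 3ⁿ = o(g(n)) and g(n) = o(n!), i.e. O(3ⁿ) ≺ g ≺ O(n!).
Check each option:
  A. nⁿ — O(nⁿ) does not grow strictly slower than h(n)
  B. 4ⁿ — O(4ⁿ) is strictly between O(3ⁿ) and O(n!) ✓
  C. n + 100 — O(n) does not grow strictly faster than f(n)
  D. 100 — O(1) does not grow strictly faster than f(n)

Only option B (4ⁿ) lies strictly between.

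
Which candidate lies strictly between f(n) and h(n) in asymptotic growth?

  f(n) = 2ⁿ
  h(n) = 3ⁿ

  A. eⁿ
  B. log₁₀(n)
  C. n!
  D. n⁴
A

We need g(n) with 2ⁿ = o(g(n)) and g(n) = o(3ⁿ), i.e. O(2ⁿ) ≺ g ≺ O(3ⁿ).
Check each option:
  A. eⁿ — O(eⁿ) is strictly between O(2ⁿ) and O(3ⁿ) ✓
  B. log₁₀(n) — O(log n) does not grow strictly faster than f(n)
  C. n! — O(n!) does not grow strictly slower than h(n)
  D. n⁴ — O(n⁴) does not grow strictly faster than f(n)

Only option A (eⁿ) lies strictly between.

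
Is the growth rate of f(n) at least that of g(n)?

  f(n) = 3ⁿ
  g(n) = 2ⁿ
True

f(n) = 3ⁿ is O(3ⁿ), and g(n) = 2ⁿ is O(2ⁿ).
Since O(3ⁿ) grows at least as fast as O(2ⁿ), f(n) = Ω(g(n)) is true.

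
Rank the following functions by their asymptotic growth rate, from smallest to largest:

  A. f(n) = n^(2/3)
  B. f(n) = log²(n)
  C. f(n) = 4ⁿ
B < A < C

Comparing growth rates:
B = log²(n) is O(log² n)
A = n^(2/3) is O(n^(2/3))
C = 4ⁿ is O(4ⁿ)

Therefore, the order from slowest to fastest is: B < A < C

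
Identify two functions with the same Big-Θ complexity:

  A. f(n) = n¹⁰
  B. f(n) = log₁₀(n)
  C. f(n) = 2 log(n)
B and C

Examining each function:
  A. n¹⁰ is O(n¹⁰)
  B. log₁₀(n) is O(log n)
  C. 2 log(n) is O(log n)

Functions B and C both have the same complexity class.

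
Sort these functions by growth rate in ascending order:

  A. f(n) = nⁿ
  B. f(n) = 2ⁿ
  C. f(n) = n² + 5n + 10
C < B < A

Comparing growth rates:
C = n² + 5n + 10 is O(n²)
B = 2ⁿ is O(2ⁿ)
A = nⁿ is O(nⁿ)

Therefore, the order from slowest to fastest is: C < B < A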